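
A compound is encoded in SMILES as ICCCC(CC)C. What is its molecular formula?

C7H15I

Heavy atoms from the SMILES: 7 C, 1 I.
Implicit hydrogens by atom environment:
  4 × C: 2 H each → 8
  2 × C: 3 H each → 6
  1 × C: 1 H
  1 × I: no H
  Total hydrogens = 15.
Molecular formula: C7H15I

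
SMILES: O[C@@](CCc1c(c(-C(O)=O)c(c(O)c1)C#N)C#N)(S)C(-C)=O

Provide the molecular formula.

Heavy atoms from the SMILES: 14 C, 2 N, 5 O, 1 S.
Implicit hydrogens by atom environment:
  5 × C (aromatic): no H
  5 × C: no H
  3 × O: 1 H each → 3
  2 × C: 2 H each → 4
  2 × N: no H
  2 × O: no H
  1 × C: 3 H
  1 × C (aromatic): 1 H
  1 × S: 1 H
  Total hydrogens = 12.
Molecular formula: C14H12N2O5S

C14H12N2O5S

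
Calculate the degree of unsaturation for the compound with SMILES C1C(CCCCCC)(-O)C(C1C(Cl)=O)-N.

2

Molecular formula from the SMILES: C11H20ClNO2.
DoU = (2C + 2 + N − H − X)/2 = (2·11 + 2 + 1 − 20 − 1)/2 = 4/2 = 2.
(Structurally: 1 ring(s) + 1 π bond(s) = 2.)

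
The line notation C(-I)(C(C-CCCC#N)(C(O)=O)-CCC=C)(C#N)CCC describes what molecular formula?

C16H23IN2O2

Heavy atoms from the SMILES: 16 C, 1 I, 2 N, 2 O.
Implicit hydrogens by atom environment:
  9 × C: 2 H each → 18
  5 × C: no H
  2 × N: no H
  1 × C: 3 H
  1 × C: 1 H
  1 × I: no H
  1 × O: 1 H
  1 × O: no H
  Total hydrogens = 23.
Molecular formula: C16H23IN2O2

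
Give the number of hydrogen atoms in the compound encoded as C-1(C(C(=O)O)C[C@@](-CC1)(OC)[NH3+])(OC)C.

Hydrogens are implicit in SMILES; fill each atom to its normal valence:
  3 × C: 3 H each → 9
  3 × C: 2 H each → 6
  3 × C: no H
  3 × O: no H
  1 × C: 1 H
  1 × N (charge +1): 3 H
  1 × O: 1 H
  Total hydrogens = 20.

20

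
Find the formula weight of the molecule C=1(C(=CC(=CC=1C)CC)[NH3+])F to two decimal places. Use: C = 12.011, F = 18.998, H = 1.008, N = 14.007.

154.21

Molecular formula: C9H13FN+.
M = 9×12.011 + 1×18.998 + 13×1.008 + 1×14.007 = 154.21 g/mol.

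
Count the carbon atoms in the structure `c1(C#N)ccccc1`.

The symbol for carbon appears 7 times in the SMILES. Lowercase c denotes aromatic carbon and counts toward C.

7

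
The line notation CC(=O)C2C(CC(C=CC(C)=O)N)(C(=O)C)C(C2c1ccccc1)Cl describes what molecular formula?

C20H24ClNO3

Heavy atoms from the SMILES: 20 C, 1 Cl, 1 N, 3 O.
Implicit hydrogens by atom environment:
  6 × C: 1 H each → 6
  5 × C (aromatic): 1 H each → 5
  4 × C: no H
  3 × C: 3 H each → 9
  3 × O: no H
  1 × C: 2 H
  1 × C (aromatic): no H
  1 × Cl: no H
  1 × N: 2 H
  Total hydrogens = 24.
Molecular formula: C20H24ClNO3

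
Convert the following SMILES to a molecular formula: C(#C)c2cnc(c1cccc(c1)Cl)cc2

C13H8ClN

Heavy atoms from the SMILES: 13 C, 1 Cl, 1 N.
Implicit hydrogens by atom environment:
  7 × C (aromatic): 1 H each → 7
  4 × C (aromatic): no H
  1 × C: 1 H
  1 × C: no H
  1 × Cl: no H
  1 × N (aromatic): no H
  Total hydrogens = 8.
Molecular formula: C13H8ClN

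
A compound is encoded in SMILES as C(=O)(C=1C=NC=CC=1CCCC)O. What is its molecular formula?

C10H13NO2

Heavy atoms from the SMILES: 10 C, 1 N, 2 O.
Implicit hydrogens by atom environment:
  3 × C: 2 H each → 6
  3 × C (aromatic): 1 H each → 3
  2 × C (aromatic): no H
  1 × C: 3 H
  1 × C: no H
  1 × N (aromatic): no H
  1 × O: 1 H
  1 × O: no H
  Total hydrogens = 13.
Molecular formula: C10H13NO2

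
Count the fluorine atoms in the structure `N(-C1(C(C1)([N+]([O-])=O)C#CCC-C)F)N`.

1

The symbol for fluorine appears 1 time in the SMILES.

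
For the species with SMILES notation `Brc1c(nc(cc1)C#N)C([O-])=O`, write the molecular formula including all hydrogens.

C7H2BrN2O2-

Heavy atoms from the SMILES: 1 Br, 7 C, 2 N, 2 O.
Implicit hydrogens by atom environment:
  3 × C (aromatic): no H
  2 × C (aromatic): 1 H each → 2
  2 × C: no H
  1 × Br: no H
  1 × N (aromatic): no H
  1 × N: no H
  1 × O: no H
  1 × O (charge -1): no H
  Total hydrogens = 2.
Net charge -1.
Molecular formula: C7H2BrN2O2-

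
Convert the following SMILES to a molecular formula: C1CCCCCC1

Heavy atoms from the SMILES: 7 C.
Implicit hydrogens by atom environment:
  7 × C: 2 H each → 14
  Total hydrogens = 14.
Molecular formula: C7H14

C7H14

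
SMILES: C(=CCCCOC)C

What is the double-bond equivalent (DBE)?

Molecular formula from the SMILES: C7H14O.
DoU = (2C + 2 + N − H − X)/2 = (2·7 + 2 + 0 − 14 − 0)/2 = 2/2 = 1.
(Structurally: 0 ring(s) + 1 π bond(s) = 1.)

1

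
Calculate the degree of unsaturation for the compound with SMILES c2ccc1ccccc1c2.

Molecular formula from the SMILES: C10H8.
DoU = (2C + 2 + N − H − X)/2 = (2·10 + 2 + 0 − 8 − 0)/2 = 14/2 = 7.
(Structurally: 2 ring(s) + 5 π bond(s) = 7.)

7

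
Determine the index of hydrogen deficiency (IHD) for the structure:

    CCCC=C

1

Molecular formula from the SMILES: C5H10.
DoU = (2C + 2 + N − H − X)/2 = (2·5 + 2 + 0 − 10 − 0)/2 = 2/2 = 1.
(Structurally: 0 ring(s) + 1 π bond(s) = 1.)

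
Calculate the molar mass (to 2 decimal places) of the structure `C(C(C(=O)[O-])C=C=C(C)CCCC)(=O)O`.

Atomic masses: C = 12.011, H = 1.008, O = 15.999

Molecular formula: C11H15O4-.
M = 11×12.011 + 15×1.008 + 4×15.999 = 211.24 g/mol.

211.24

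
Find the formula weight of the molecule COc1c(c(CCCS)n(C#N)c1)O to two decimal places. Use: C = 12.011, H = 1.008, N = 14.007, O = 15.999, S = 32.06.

212.27

Molecular formula: C9H12N2O2S.
M = 9×12.011 + 12×1.008 + 2×14.007 + 2×15.999 + 1×32.06 = 212.27 g/mol.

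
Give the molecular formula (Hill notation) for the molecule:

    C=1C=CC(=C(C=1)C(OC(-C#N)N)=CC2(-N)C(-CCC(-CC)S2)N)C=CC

C20H28N4OS

Heavy atoms from the SMILES: 20 C, 4 N, 1 O, 1 S.
Implicit hydrogens by atom environment:
  6 × C: 1 H each → 6
  4 × C (aromatic): 1 H each → 4
  3 × C: 2 H each → 6
  3 × C: no H
  3 × N: 2 H each → 6
  2 × C: 3 H each → 6
  2 × C (aromatic): no H
  1 × N: no H
  1 × O: no H
  1 × S: no H
  Total hydrogens = 28.
Molecular formula: C20H28N4OS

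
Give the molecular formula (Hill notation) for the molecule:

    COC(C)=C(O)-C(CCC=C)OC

Heavy atoms from the SMILES: 10 C, 3 O.
Implicit hydrogens by atom environment:
  3 × C: 3 H each → 9
  3 × C: 2 H each → 6
  2 × C: 1 H each → 2
  2 × C: no H
  2 × O: no H
  1 × O: 1 H
  Total hydrogens = 18.
Molecular formula: C10H18O3

C10H18O3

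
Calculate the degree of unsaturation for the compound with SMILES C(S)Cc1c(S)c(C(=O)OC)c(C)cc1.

Molecular formula from the SMILES: C11H14O2S2.
DoU = (2C + 2 + N − H − X)/2 = (2·11 + 2 + 0 − 14 − 0)/2 = 10/2 = 5.
(Structurally: 1 ring(s) + 4 π bond(s) = 5.)

5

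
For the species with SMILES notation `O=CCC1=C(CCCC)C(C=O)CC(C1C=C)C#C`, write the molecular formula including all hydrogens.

C17H22O2

Heavy atoms from the SMILES: 17 C, 2 O.
Implicit hydrogens by atom environment:
  7 × C: 1 H each → 7
  6 × C: 2 H each → 12
  3 × C: no H
  2 × O: no H
  1 × C: 3 H
  Total hydrogens = 22.
Molecular formula: C17H22O2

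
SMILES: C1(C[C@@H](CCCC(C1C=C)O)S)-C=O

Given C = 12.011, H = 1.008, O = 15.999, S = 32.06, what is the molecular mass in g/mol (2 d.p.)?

Molecular formula: C11H18O2S.
M = 11×12.011 + 18×1.008 + 2×15.999 + 1×32.06 = 214.32 g/mol.

214.32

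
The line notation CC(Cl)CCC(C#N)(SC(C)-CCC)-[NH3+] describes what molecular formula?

C11H22ClN2S+

Heavy atoms from the SMILES: 11 C, 1 Cl, 2 N, 1 S.
Implicit hydrogens by atom environment:
  4 × C: 2 H each → 8
  3 × C: 3 H each → 9
  2 × C: 1 H each → 2
  2 × C: no H
  1 × Cl: no H
  1 × N (charge +1): 3 H
  1 × N: no H
  1 × S: no H
  Total hydrogens = 22.
Net charge +1.
Molecular formula: C11H22ClN2S+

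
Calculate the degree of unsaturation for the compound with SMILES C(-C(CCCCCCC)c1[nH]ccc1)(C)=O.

4

Molecular formula from the SMILES: C14H23NO.
DoU = (2C + 2 + N − H − X)/2 = (2·14 + 2 + 1 − 23 − 0)/2 = 8/2 = 4.
(Structurally: 1 ring(s) + 3 π bond(s) = 4.)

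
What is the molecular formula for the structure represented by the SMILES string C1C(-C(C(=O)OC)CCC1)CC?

Heavy atoms from the SMILES: 10 C, 2 O.
Implicit hydrogens by atom environment:
  5 × C: 2 H each → 10
  2 × C: 3 H each → 6
  2 × C: 1 H each → 2
  2 × O: no H
  1 × C: no H
  Total hydrogens = 18.
Molecular formula: C10H18O2

C10H18O2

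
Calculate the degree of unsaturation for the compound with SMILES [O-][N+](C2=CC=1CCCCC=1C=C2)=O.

Molecular formula from the SMILES: C10H11NO2.
DoU = (2C + 2 + N − H − X)/2 = (2·10 + 2 + 1 − 11 − 0)/2 = 12/2 = 6.
(Structurally: 2 ring(s) + 4 π bond(s) = 6.)

6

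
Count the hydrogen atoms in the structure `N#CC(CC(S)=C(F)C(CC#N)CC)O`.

13

Hydrogens are implicit in SMILES; fill each atom to its normal valence:
  4 × C: no H
  3 × C: 2 H each → 6
  2 × C: 1 H each → 2
  2 × N: no H
  1 × C: 3 H
  1 × F: no H
  1 × O: 1 H
  1 × S: 1 H
  Total hydrogens = 13.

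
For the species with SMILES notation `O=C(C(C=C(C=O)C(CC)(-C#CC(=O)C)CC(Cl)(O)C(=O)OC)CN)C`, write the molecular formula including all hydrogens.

Heavy atoms from the SMILES: 18 C, 1 Cl, 1 N, 6 O.
Implicit hydrogens by atom environment:
  8 × C: no H
  5 × O: no H
  4 × C: 3 H each → 12
  3 × C: 2 H each → 6
  3 × C: 1 H each → 3
  1 × Cl: no H
  1 × N: 2 H
  1 × O: 1 H
  Total hydrogens = 24.
Molecular formula: C18H24ClNO6

C18H24ClNO6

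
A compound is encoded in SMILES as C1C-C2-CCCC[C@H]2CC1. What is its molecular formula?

Heavy atoms from the SMILES: 10 C.
Implicit hydrogens by atom environment:
  8 × C: 2 H each → 16
  2 × C: 1 H each → 2
  Total hydrogens = 18.
Molecular formula: C10H18

C10H18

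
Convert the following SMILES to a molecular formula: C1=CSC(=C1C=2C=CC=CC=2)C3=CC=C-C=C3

C16H12S

Heavy atoms from the SMILES: 16 C, 1 S.
Implicit hydrogens by atom environment:
  12 × C (aromatic): 1 H each → 12
  4 × C (aromatic): no H
  1 × S (aromatic): no H
  Total hydrogens = 12.
Molecular formula: C16H12S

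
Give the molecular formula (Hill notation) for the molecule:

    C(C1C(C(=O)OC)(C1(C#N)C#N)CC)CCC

C13H18N2O2

Heavy atoms from the SMILES: 13 C, 2 N, 2 O.
Implicit hydrogens by atom environment:
  5 × C: no H
  4 × C: 2 H each → 8
  3 × C: 3 H each → 9
  2 × N: no H
  2 × O: no H
  1 × C: 1 H
  Total hydrogens = 18.
Molecular formula: C13H18N2O2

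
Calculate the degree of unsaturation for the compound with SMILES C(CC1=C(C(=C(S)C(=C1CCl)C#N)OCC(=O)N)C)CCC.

7

Molecular formula from the SMILES: C16H21ClN2O2S.
DoU = (2C + 2 + N − H − X)/2 = (2·16 + 2 + 2 − 21 − 1)/2 = 14/2 = 7.
(Structurally: 1 ring(s) + 6 π bond(s) = 7.)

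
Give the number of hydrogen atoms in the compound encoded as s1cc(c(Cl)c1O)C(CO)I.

Hydrogens are implicit in SMILES; fill each atom to its normal valence:
  3 × C (aromatic): no H
  2 × O: 1 H each → 2
  1 × C: 2 H
  1 × C (aromatic): 1 H
  1 × C: 1 H
  1 × Cl: no H
  1 × I: no H
  1 × S (aromatic): no H
  Total hydrogens = 6.

6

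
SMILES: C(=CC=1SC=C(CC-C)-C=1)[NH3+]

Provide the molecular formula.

Heavy atoms from the SMILES: 9 C, 1 N, 1 S.
Implicit hydrogens by atom environment:
  2 × C: 2 H each → 4
  2 × C (aromatic): 1 H each → 2
  2 × C: 1 H each → 2
  2 × C (aromatic): no H
  1 × C: 3 H
  1 × N (charge +1): 3 H
  1 × S (aromatic): no H
  Total hydrogens = 14.
Net charge +1.
Molecular formula: C9H14NS+

C9H14NS+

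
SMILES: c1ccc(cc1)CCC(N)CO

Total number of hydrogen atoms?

15

Hydrogens are implicit in SMILES; fill each atom to its normal valence:
  5 × C (aromatic): 1 H each → 5
  3 × C: 2 H each → 6
  1 × C: 1 H
  1 × C (aromatic): no H
  1 × N: 2 H
  1 × O: 1 H
  Total hydrogens = 15.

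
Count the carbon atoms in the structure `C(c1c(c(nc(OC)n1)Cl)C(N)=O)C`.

The symbol for carbon appears 8 times in the SMILES. Lowercase c denotes aromatic carbon and counts toward C.

8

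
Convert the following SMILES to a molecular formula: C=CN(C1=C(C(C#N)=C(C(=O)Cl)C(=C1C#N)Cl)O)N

C11H6Cl2N4O2

Heavy atoms from the SMILES: 11 C, 2 Cl, 4 N, 2 O.
Implicit hydrogens by atom environment:
  6 × C (aromatic): no H
  3 × C: no H
  3 × N: no H
  2 × Cl: no H
  1 × C: 2 H
  1 × C: 1 H
  1 × N: 2 H
  1 × O: 1 H
  1 × O: no H
  Total hydrogens = 6.
Molecular formula: C11H6Cl2N4O2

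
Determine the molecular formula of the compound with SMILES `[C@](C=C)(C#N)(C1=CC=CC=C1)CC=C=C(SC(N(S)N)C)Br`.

Heavy atoms from the SMILES: 1 Br, 16 C, 3 N, 2 S.
Implicit hydrogens by atom environment:
  5 × C (aromatic): 1 H each → 5
  4 × C: no H
  3 × C: 1 H each → 3
  2 × C: 2 H each → 4
  2 × N: no H
  1 × Br: no H
  1 × C: 3 H
  1 × C (aromatic): no H
  1 × N: 2 H
  1 × S: 1 H
  1 × S: no H
  Total hydrogens = 18.
Molecular formula: C16H18BrN3S2

C16H18BrN3S2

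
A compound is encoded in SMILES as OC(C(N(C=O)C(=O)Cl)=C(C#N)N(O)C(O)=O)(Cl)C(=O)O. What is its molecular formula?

Heavy atoms from the SMILES: 8 C, 2 Cl, 3 N, 8 O.
Implicit hydrogens by atom environment:
  7 × C: no H
  4 × O: 1 H each → 4
  4 × O: no H
  3 × N: no H
  2 × Cl: no H
  1 × C: 1 H
  Total hydrogens = 5.
Molecular formula: C8H5Cl2N3O8

C8H5Cl2N3O8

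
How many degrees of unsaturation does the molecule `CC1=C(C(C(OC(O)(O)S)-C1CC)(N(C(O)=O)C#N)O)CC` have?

Molecular formula from the SMILES: C13H20N2O6S.
DoU = (2C + 2 + N − H − X)/2 = (2·13 + 2 + 2 − 20 − 0)/2 = 10/2 = 5.
(Structurally: 1 ring(s) + 4 π bond(s) = 5.)

5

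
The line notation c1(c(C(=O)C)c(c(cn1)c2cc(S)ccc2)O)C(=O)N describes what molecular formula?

C14H12N2O3S

Heavy atoms from the SMILES: 14 C, 2 N, 3 O, 1 S.
Implicit hydrogens by atom environment:
  6 × C (aromatic): no H
  5 × C (aromatic): 1 H each → 5
  2 × C: no H
  2 × O: no H
  1 × C: 3 H
  1 × N: 2 H
  1 × N (aromatic): no H
  1 × O: 1 H
  1 × S: 1 H
  Total hydrogens = 12.
Molecular formula: C14H12N2O3S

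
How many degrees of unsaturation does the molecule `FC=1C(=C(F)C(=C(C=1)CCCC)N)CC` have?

Molecular formula from the SMILES: C12H17F2N.
DoU = (2C + 2 + N − H − X)/2 = (2·12 + 2 + 1 − 17 − 2)/2 = 8/2 = 4.
(Structurally: 1 ring(s) + 3 π bond(s) = 4.)

4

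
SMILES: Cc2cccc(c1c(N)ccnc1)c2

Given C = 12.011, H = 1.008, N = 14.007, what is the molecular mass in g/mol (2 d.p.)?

184.24

Molecular formula: C12H12N2.
M = 12×12.011 + 12×1.008 + 2×14.007 = 184.24 g/mol.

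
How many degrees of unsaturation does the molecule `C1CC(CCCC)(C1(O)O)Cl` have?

Molecular formula from the SMILES: C8H15ClO2.
DoU = (2C + 2 + N − H − X)/2 = (2·8 + 2 + 0 − 15 − 1)/2 = 2/2 = 1.
(Structurally: 1 ring(s) + 0 π bond(s) = 1.)

1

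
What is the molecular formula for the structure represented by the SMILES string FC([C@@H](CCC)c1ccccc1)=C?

Heavy atoms from the SMILES: 12 C, 1 F.
Implicit hydrogens by atom environment:
  5 × C (aromatic): 1 H each → 5
  3 × C: 2 H each → 6
  1 × C: 3 H
  1 × C: 1 H
  1 × C: no H
  1 × C (aromatic): no H
  1 × F: no H
  Total hydrogens = 15.
Molecular formula: C12H15F

C12H15F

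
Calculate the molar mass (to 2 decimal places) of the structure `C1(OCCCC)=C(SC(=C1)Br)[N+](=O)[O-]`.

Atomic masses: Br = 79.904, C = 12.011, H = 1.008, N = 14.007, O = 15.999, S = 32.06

280.14

Molecular formula: C8H10BrNO3S.
M = 1×79.904 + 8×12.011 + 10×1.008 + 1×14.007 + 3×15.999 + 1×32.06 = 280.14 g/mol.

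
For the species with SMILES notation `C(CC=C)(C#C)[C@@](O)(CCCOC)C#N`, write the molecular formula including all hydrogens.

C12H17NO2

Heavy atoms from the SMILES: 12 C, 1 N, 2 O.
Implicit hydrogens by atom environment:
  5 × C: 2 H each → 10
  3 × C: 1 H each → 3
  3 × C: no H
  1 × C: 3 H
  1 × N: no H
  1 × O: 1 H
  1 × O: no H
  Total hydrogens = 17.
Molecular formula: C12H17NO2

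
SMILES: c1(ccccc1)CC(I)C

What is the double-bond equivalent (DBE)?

Molecular formula from the SMILES: C9H11I.
DoU = (2C + 2 + N − H − X)/2 = (2·9 + 2 + 0 − 11 − 1)/2 = 8/2 = 4.
(Structurally: 1 ring(s) + 3 π bond(s) = 4.)

4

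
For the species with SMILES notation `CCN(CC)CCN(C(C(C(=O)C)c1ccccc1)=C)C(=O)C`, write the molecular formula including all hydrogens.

Heavy atoms from the SMILES: 19 C, 2 N, 2 O.
Implicit hydrogens by atom environment:
  5 × C: 2 H each → 10
  5 × C (aromatic): 1 H each → 5
  4 × C: 3 H each → 12
  3 × C: no H
  2 × N: no H
  2 × O: no H
  1 × C: 1 H
  1 × C (aromatic): no H
  Total hydrogens = 28.
Molecular formula: C19H28N2O2

C19H28N2O2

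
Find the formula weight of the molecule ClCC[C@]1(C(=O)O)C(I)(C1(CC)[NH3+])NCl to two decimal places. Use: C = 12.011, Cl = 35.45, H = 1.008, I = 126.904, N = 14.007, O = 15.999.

368.02

Molecular formula: C8H14Cl2IN2O2+.
M = 8×12.011 + 2×35.45 + 14×1.008 + 1×126.904 + 2×14.007 + 2×15.999 = 368.02 g/mol.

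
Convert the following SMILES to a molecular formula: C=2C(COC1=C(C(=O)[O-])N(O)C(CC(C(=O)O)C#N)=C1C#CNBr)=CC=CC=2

Heavy atoms from the SMILES: 1 Br, 18 C, 3 N, 6 O.
Implicit hydrogens by atom environment:
  5 × C (aromatic): 1 H each → 5
  5 × C (aromatic): no H
  5 × C: no H
  3 × O: no H
  2 × C: 2 H each → 4
  2 × O: 1 H each → 2
  1 × Br: no H
  1 × C: 1 H
  1 × N: 1 H
  1 × N (aromatic): no H
  1 × N: no H
  1 × O (charge -1): no H
  Total hydrogens = 13.
Net charge -1.
Molecular formula: C18H13BrN3O6-

C18H13BrN3O6-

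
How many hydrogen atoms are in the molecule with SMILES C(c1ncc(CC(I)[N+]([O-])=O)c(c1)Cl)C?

10

Hydrogens are implicit in SMILES; fill each atom to its normal valence:
  3 × C (aromatic): no H
  2 × C: 2 H each → 4
  2 × C (aromatic): 1 H each → 2
  1 × C: 3 H
  1 × C: 1 H
  1 × Cl: no H
  1 × I: no H
  1 × N (aromatic): no H
  1 × N (charge +1): no H
  1 × O: no H
  1 × O (charge -1): no H
  Total hydrogens = 10.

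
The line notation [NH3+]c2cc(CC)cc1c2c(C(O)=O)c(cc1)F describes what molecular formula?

Heavy atoms from the SMILES: 13 C, 1 F, 1 N, 2 O.
Implicit hydrogens by atom environment:
  6 × C (aromatic): no H
  4 × C (aromatic): 1 H each → 4
  1 × C: 3 H
  1 × C: 2 H
  1 × C: no H
  1 × F: no H
  1 × N (charge +1): 3 H
  1 × O: 1 H
  1 × O: no H
  Total hydrogens = 13.
Net charge +1.
Molecular formula: C13H13FNO2+

C13H13FNO2+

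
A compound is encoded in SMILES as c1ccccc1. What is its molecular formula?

C6H6

Heavy atoms from the SMILES: 6 C.
Implicit hydrogens by atom environment:
  6 × C (aromatic): 1 H each → 6
  Total hydrogens = 6.
Molecular formula: C6H6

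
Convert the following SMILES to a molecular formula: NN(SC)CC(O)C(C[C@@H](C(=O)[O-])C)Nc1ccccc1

Heavy atoms from the SMILES: 14 C, 3 N, 3 O, 1 S.
Implicit hydrogens by atom environment:
  5 × C (aromatic): 1 H each → 5
  3 × C: 1 H each → 3
  2 × C: 3 H each → 6
  2 × C: 2 H each → 4
  1 × C: no H
  1 × C (aromatic): no H
  1 × N: 2 H
  1 × N: 1 H
  1 × N: no H
  1 × O: 1 H
  1 × O: no H
  1 × O (charge -1): no H
  1 × S: no H
  Total hydrogens = 22.
Net charge -1.
Molecular formula: C14H22N3O3S-

C14H22N3O3S-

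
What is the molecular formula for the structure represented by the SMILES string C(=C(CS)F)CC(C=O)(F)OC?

Heavy atoms from the SMILES: 7 C, 2 F, 2 O, 1 S.
Implicit hydrogens by atom environment:
  2 × C: 2 H each → 4
  2 × C: 1 H each → 2
  2 × C: no H
  2 × F: no H
  2 × O: no H
  1 × C: 3 H
  1 × S: 1 H
  Total hydrogens = 10.
Molecular formula: C7H10F2O2S

C7H10F2O2S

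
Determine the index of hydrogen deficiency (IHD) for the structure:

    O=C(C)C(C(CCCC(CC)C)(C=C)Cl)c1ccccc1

Molecular formula from the SMILES: C19H27ClO.
DoU = (2C + 2 + N − H − X)/2 = (2·19 + 2 + 0 − 27 − 1)/2 = 12/2 = 6.
(Structurally: 1 ring(s) + 5 π bond(s) = 6.)

6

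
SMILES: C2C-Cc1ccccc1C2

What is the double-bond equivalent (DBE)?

Molecular formula from the SMILES: C10H12.
DoU = (2C + 2 + N − H − X)/2 = (2·10 + 2 + 0 − 12 − 0)/2 = 10/2 = 5.
(Structurally: 2 ring(s) + 3 π bond(s) = 5.)

5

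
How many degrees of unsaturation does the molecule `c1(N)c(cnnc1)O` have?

4

Molecular formula from the SMILES: C4H5N3O.
DoU = (2C + 2 + N − H − X)/2 = (2·4 + 2 + 3 − 5 − 0)/2 = 8/2 = 4.
(Structurally: 1 ring(s) + 3 π bond(s) = 4.)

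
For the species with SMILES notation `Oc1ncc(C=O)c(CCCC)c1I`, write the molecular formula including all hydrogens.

Heavy atoms from the SMILES: 10 C, 1 I, 1 N, 2 O.
Implicit hydrogens by atom environment:
  4 × C (aromatic): no H
  3 × C: 2 H each → 6
  1 × C: 3 H
  1 × C (aromatic): 1 H
  1 × C: 1 H
  1 × I: no H
  1 × N (aromatic): no H
  1 × O: 1 H
  1 × O: no H
  Total hydrogens = 12.
Molecular formula: C10H12INO2

C10H12INO2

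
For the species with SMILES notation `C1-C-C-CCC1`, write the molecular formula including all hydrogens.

C6H12

Heavy atoms from the SMILES: 6 C.
Implicit hydrogens by atom environment:
  6 × C: 2 H each → 12
  Total hydrogens = 12.
Molecular formula: C6H12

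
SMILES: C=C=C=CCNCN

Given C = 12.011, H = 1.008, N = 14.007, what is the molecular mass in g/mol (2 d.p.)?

110.16

Molecular formula: C6H10N2.
M = 6×12.011 + 10×1.008 + 2×14.007 = 110.16 g/mol.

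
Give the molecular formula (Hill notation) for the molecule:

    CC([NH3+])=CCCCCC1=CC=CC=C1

Heavy atoms from the SMILES: 13 C, 1 N.
Implicit hydrogens by atom environment:
  5 × C (aromatic): 1 H each → 5
  4 × C: 2 H each → 8
  1 × C: 3 H
  1 × C: 1 H
  1 × C: no H
  1 × C (aromatic): no H
  1 × N (charge +1): 3 H
  Total hydrogens = 20.
Net charge +1.
Molecular formula: C13H20N+

C13H20N+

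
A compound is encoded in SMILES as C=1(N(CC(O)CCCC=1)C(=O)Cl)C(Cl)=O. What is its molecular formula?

Heavy atoms from the SMILES: 9 C, 2 Cl, 1 N, 3 O.
Implicit hydrogens by atom environment:
  4 × C: 2 H each → 8
  3 × C: no H
  2 × C: 1 H each → 2
  2 × Cl: no H
  2 × O: no H
  1 × N: no H
  1 × O: 1 H
  Total hydrogens = 11.
Molecular formula: C9H11Cl2NO3

C9H11Cl2NO3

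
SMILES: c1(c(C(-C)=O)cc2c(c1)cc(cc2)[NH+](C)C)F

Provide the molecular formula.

C14H15FNO+

Heavy atoms from the SMILES: 14 C, 1 F, 1 N, 1 O.
Implicit hydrogens by atom environment:
  5 × C (aromatic): 1 H each → 5
  5 × C (aromatic): no H
  3 × C: 3 H each → 9
  1 × C: no H
  1 × F: no H
  1 × N (charge +1): 1 H
  1 × O: no H
  Total hydrogens = 15.
Net charge +1.
Molecular formula: C14H15FNO+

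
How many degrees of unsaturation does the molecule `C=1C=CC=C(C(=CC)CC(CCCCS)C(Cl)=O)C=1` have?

6

Molecular formula from the SMILES: C16H21ClOS.
DoU = (2C + 2 + N − H − X)/2 = (2·16 + 2 + 0 − 21 − 1)/2 = 12/2 = 6.
(Structurally: 1 ring(s) + 5 π bond(s) = 6.)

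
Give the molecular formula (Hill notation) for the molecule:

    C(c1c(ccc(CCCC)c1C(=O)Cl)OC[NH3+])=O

Heavy atoms from the SMILES: 13 C, 1 Cl, 1 N, 3 O.
Implicit hydrogens by atom environment:
  4 × C: 2 H each → 8
  4 × C (aromatic): no H
  3 × O: no H
  2 × C (aromatic): 1 H each → 2
  1 × C: 3 H
  1 × C: 1 H
  1 × C: no H
  1 × Cl: no H
  1 × N (charge +1): 3 H
  Total hydrogens = 17.
Net charge +1.
Molecular formula: C13H17ClNO3+

C13H17ClNO3+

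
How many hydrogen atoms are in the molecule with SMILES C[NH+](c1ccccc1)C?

12

Hydrogens are implicit in SMILES; fill each atom to its normal valence:
  5 × C (aromatic): 1 H each → 5
  2 × C: 3 H each → 6
  1 × C (aromatic): no H
  1 × N (charge +1): 1 H
  Total hydrogens = 12.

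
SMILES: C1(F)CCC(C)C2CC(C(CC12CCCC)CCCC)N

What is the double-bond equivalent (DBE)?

2

Molecular formula from the SMILES: C19H36FN.
DoU = (2C + 2 + N − H − X)/2 = (2·19 + 2 + 1 − 36 − 1)/2 = 4/2 = 2.
(Structurally: 2 ring(s) + 0 π bond(s) = 2.)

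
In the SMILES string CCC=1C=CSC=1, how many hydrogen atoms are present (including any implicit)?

8

Hydrogens are implicit in SMILES; fill each atom to its normal valence:
  3 × C (aromatic): 1 H each → 3
  1 × C: 3 H
  1 × C: 2 H
  1 × C (aromatic): no H
  1 × S (aromatic): no H
  Total hydrogens = 8.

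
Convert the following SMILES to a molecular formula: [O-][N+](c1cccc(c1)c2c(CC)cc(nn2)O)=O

C12H11N3O3

Heavy atoms from the SMILES: 12 C, 3 N, 3 O.
Implicit hydrogens by atom environment:
  5 × C (aromatic): 1 H each → 5
  5 × C (aromatic): no H
  2 × N (aromatic): no H
  1 × C: 3 H
  1 × C: 2 H
  1 × N (charge +1): no H
  1 × O: 1 H
  1 × O: no H
  1 × O (charge -1): no H
  Total hydrogens = 11.
Molecular formula: C12H11N3O3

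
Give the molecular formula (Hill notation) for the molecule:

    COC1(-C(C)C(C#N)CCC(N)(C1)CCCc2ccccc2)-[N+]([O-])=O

C19H27N3O3

Heavy atoms from the SMILES: 19 C, 3 N, 3 O.
Implicit hydrogens by atom environment:
  6 × C: 2 H each → 12
  5 × C (aromatic): 1 H each → 5
  3 × C: no H
  2 × C: 3 H each → 6
  2 × C: 1 H each → 2
  2 × O: no H
  1 × C (aromatic): no H
  1 × N: 2 H
  1 × N: no H
  1 × N (charge +1): no H
  1 × O (charge -1): no H
  Total hydrogens = 27.
Molecular formula: C19H27N3O3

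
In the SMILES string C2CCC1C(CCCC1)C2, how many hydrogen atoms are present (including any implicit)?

18

Hydrogens are implicit in SMILES; fill each atom to its normal valence:
  8 × C: 2 H each → 16
  2 × C: 1 H each → 2
  Total hydrogens = 18.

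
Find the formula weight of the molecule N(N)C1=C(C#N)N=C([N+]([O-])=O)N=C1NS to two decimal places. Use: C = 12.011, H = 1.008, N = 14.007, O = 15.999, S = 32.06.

227.20

Molecular formula: C5H5N7O2S.
M = 5×12.011 + 5×1.008 + 7×14.007 + 2×15.999 + 1×32.06 = 227.20 g/mol.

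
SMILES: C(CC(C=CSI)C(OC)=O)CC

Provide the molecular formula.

Heavy atoms from the SMILES: 9 C, 1 I, 2 O, 1 S.
Implicit hydrogens by atom environment:
  3 × C: 2 H each → 6
  3 × C: 1 H each → 3
  2 × C: 3 H each → 6
  2 × O: no H
  1 × C: no H
  1 × I: no H
  1 × S: no H
  Total hydrogens = 15.
Molecular formula: C9H15IO2S

C9H15IO2S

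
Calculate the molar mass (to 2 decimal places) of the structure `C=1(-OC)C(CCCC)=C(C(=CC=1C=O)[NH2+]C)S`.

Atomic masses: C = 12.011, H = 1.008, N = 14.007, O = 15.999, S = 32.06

Molecular formula: C13H20NO2S+.
M = 13×12.011 + 20×1.008 + 1×14.007 + 2×15.999 + 1×32.06 = 254.37 g/mol.

254.37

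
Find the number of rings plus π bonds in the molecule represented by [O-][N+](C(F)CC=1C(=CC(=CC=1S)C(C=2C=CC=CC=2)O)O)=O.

Molecular formula from the SMILES: C15H14FNO4S.
DoU = (2C + 2 + N − H − X)/2 = (2·15 + 2 + 1 − 14 − 1)/2 = 18/2 = 9.
(Structurally: 2 ring(s) + 7 π bond(s) = 9.)

9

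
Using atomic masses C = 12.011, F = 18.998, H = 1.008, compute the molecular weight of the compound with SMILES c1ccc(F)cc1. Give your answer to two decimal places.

Molecular formula: C6H5F.
M = 6×12.011 + 1×18.998 + 5×1.008 = 96.10 g/mol.

96.10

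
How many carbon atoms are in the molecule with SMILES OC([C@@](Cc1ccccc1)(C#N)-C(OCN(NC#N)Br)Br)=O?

13

The symbol for carbon appears 13 times in the SMILES. Lowercase c denotes aromatic carbon and counts toward C.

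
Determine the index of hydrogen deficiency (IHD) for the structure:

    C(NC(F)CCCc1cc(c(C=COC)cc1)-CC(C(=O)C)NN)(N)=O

Molecular formula from the SMILES: C18H27FN4O3.
DoU = (2C + 2 + N − H − X)/2 = (2·18 + 2 + 4 − 27 − 1)/2 = 14/2 = 7.
(Structurally: 1 ring(s) + 6 π bond(s) = 7.)

7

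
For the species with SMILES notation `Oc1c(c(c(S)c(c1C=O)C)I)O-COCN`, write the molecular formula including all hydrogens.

Heavy atoms from the SMILES: 10 C, 1 I, 1 N, 4 O, 1 S.
Implicit hydrogens by atom environment:
  6 × C (aromatic): no H
  3 × O: no H
  2 × C: 2 H each → 4
  1 × C: 3 H
  1 × C: 1 H
  1 × I: no H
  1 × N: 2 H
  1 × O: 1 H
  1 × S: 1 H
  Total hydrogens = 12.
Molecular formula: C10H12INO4S

C10H12INO4S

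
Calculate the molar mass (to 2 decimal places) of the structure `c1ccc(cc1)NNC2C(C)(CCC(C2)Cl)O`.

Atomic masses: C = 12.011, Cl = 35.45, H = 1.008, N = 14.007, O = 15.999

254.76

Molecular formula: C13H19ClN2O.
M = 13×12.011 + 1×35.45 + 19×1.008 + 2×14.007 + 1×15.999 = 254.76 g/mol.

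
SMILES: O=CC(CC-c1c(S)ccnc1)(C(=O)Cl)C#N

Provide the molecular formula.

C11H9ClN2O2S

Heavy atoms from the SMILES: 11 C, 1 Cl, 2 N, 2 O, 1 S.
Implicit hydrogens by atom environment:
  3 × C (aromatic): 1 H each → 3
  3 × C: no H
  2 × C: 2 H each → 4
  2 × C (aromatic): no H
  2 × O: no H
  1 × C: 1 H
  1 × Cl: no H
  1 × N (aromatic): no H
  1 × N: no H
  1 × S: 1 H
  Total hydrogens = 9.
Molecular formula: C11H9ClN2O2S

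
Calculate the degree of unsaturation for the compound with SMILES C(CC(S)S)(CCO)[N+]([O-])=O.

1

Molecular formula from the SMILES: C5H11NO3S2.
DoU = (2C + 2 + N − H − X)/2 = (2·5 + 2 + 1 − 11 − 0)/2 = 2/2 = 1.
(Structurally: 0 ring(s) + 1 π bond(s) = 1.)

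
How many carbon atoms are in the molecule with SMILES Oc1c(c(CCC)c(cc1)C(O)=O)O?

10

The symbol for carbon appears 10 times in the SMILES. Lowercase c denotes aromatic carbon and counts toward C.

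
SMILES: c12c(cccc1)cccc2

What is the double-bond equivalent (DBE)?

Molecular formula from the SMILES: C10H8.
DoU = (2C + 2 + N − H − X)/2 = (2·10 + 2 + 0 − 8 − 0)/2 = 14/2 = 7.
(Structurally: 2 ring(s) + 5 π bond(s) = 7.)

7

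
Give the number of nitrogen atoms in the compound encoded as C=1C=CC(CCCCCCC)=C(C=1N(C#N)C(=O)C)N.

3

The symbol for nitrogen appears 3 times in the SMILES.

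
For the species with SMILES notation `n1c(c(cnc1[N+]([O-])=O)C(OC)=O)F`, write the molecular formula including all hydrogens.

C6H4FN3O4

Heavy atoms from the SMILES: 6 C, 1 F, 3 N, 4 O.
Implicit hydrogens by atom environment:
  3 × C (aromatic): no H
  3 × O: no H
  2 × N (aromatic): no H
  1 × C: 3 H
  1 × C (aromatic): 1 H
  1 × C: no H
  1 × F: no H
  1 × N (charge +1): no H
  1 × O (charge -1): no H
  Total hydrogens = 4.
Molecular formula: C6H4FN3O4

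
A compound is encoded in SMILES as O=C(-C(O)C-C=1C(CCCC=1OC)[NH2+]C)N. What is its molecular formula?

Heavy atoms from the SMILES: 11 C, 2 N, 3 O.
Implicit hydrogens by atom environment:
  4 × C: 2 H each → 8
  3 × C: no H
  2 × C: 3 H each → 6
  2 × C: 1 H each → 2
  2 × O: no H
  1 × N: 2 H
  1 × N (charge +1): 2 H
  1 × O: 1 H
  Total hydrogens = 21.
Net charge +1.
Molecular formula: C11H21N2O3+

C11H21N2O3+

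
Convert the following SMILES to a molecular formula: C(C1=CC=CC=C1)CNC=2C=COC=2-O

C12H13NO2

Heavy atoms from the SMILES: 12 C, 1 N, 2 O.
Implicit hydrogens by atom environment:
  7 × C (aromatic): 1 H each → 7
  3 × C (aromatic): no H
  2 × C: 2 H each → 4
  1 × N: 1 H
  1 × O: 1 H
  1 × O (aromatic): no H
  Total hydrogens = 13.
Molecular formula: C12H13NO2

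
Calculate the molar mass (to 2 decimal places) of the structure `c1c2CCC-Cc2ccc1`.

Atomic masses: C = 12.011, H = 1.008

Molecular formula: C10H12.
M = 10×12.011 + 12×1.008 = 132.21 g/mol.

132.21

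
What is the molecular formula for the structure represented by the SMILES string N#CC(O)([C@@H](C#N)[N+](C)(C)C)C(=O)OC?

C9H14N3O3+

Heavy atoms from the SMILES: 9 C, 3 N, 3 O.
Implicit hydrogens by atom environment:
  4 × C: 3 H each → 12
  4 × C: no H
  2 × N: no H
  2 × O: no H
  1 × C: 1 H
  1 × N (charge +1): no H
  1 × O: 1 H
  Total hydrogens = 14.
Net charge +1.
Molecular formula: C9H14N3O3+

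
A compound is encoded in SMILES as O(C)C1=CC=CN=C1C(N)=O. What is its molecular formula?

Heavy atoms from the SMILES: 7 C, 2 N, 2 O.
Implicit hydrogens by atom environment:
  3 × C (aromatic): 1 H each → 3
  2 × C (aromatic): no H
  2 × O: no H
  1 × C: 3 H
  1 × C: no H
  1 × N: 2 H
  1 × N (aromatic): no H
  Total hydrogens = 8.
Molecular formula: C7H8N2O2

C7H8N2O2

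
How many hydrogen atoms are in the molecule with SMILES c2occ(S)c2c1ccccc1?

Hydrogens are implicit in SMILES; fill each atom to its normal valence:
  7 × C (aromatic): 1 H each → 7
  3 × C (aromatic): no H
  1 × O (aromatic): no H
  1 × S: 1 H
  Total hydrogens = 8.

8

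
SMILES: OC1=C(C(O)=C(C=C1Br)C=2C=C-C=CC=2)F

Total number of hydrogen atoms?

Hydrogens are implicit in SMILES; fill each atom to its normal valence:
  6 × C (aromatic): 1 H each → 6
  6 × C (aromatic): no H
  2 × O: 1 H each → 2
  1 × Br: no H
  1 × F: no H
  Total hydrogens = 8.

8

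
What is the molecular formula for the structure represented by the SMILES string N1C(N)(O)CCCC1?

C5H12N2O

Heavy atoms from the SMILES: 5 C, 2 N, 1 O.
Implicit hydrogens by atom environment:
  4 × C: 2 H each → 8
  1 × C: no H
  1 × N: 2 H
  1 × N: 1 H
  1 × O: 1 H
  Total hydrogens = 12.
Molecular formula: C5H12N2O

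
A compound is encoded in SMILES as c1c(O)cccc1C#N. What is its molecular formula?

Heavy atoms from the SMILES: 7 C, 1 N, 1 O.
Implicit hydrogens by atom environment:
  4 × C (aromatic): 1 H each → 4
  2 × C (aromatic): no H
  1 × C: no H
  1 × N: no H
  1 × O: 1 H
  Total hydrogens = 5.
Molecular formula: C7H5NO

C7H5NO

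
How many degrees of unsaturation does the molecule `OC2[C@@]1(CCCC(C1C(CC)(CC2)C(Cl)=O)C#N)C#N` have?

Molecular formula from the SMILES: C15H19ClN2O2.
DoU = (2C + 2 + N − H − X)/2 = (2·15 + 2 + 2 − 19 − 1)/2 = 14/2 = 7.
(Structurally: 2 ring(s) + 5 π bond(s) = 7.)

7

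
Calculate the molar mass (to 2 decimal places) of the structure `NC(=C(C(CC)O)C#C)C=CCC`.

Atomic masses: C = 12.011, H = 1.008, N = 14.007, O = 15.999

Molecular formula: C11H17NO.
M = 11×12.011 + 17×1.008 + 1×14.007 + 1×15.999 = 179.26 g/mol.

179.26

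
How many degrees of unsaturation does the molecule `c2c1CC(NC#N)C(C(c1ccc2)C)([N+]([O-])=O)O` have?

8

Molecular formula from the SMILES: C12H13N3O3.
DoU = (2C + 2 + N − H − X)/2 = (2·12 + 2 + 3 − 13 − 0)/2 = 16/2 = 8.
(Structurally: 2 ring(s) + 6 π bond(s) = 8.)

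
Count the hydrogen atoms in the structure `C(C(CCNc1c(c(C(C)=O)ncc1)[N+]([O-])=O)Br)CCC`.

Hydrogens are implicit in SMILES; fill each atom to its normal valence:
  5 × C: 2 H each → 10
  3 × C (aromatic): no H
  2 × C: 3 H each → 6
  2 × C (aromatic): 1 H each → 2
  2 × O: no H
  1 × Br: no H
  1 × C: 1 H
  1 × C: no H
  1 × N: 1 H
  1 × N (aromatic): no H
  1 × N (charge +1): no H
  1 × O (charge -1): no H
  Total hydrogens = 20.

20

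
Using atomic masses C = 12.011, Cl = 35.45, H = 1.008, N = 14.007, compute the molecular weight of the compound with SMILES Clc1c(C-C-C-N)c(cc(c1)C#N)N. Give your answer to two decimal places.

Molecular formula: C10H12ClN3.
M = 10×12.011 + 1×35.45 + 12×1.008 + 3×14.007 = 209.68 g/mol.

209.68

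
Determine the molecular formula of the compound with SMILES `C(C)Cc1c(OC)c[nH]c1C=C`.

C10H15NO

Heavy atoms from the SMILES: 10 C, 1 N, 1 O.
Implicit hydrogens by atom environment:
  3 × C: 2 H each → 6
  3 × C (aromatic): no H
  2 × C: 3 H each → 6
  1 × C (aromatic): 1 H
  1 × C: 1 H
  1 × N (aromatic): 1 H
  1 × O: no H
  Total hydrogens = 15.
Molecular formula: C10H15NO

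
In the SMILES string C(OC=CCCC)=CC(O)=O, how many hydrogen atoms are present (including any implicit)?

Hydrogens are implicit in SMILES; fill each atom to its normal valence:
  4 × C: 1 H each → 4
  2 × C: 2 H each → 4
  2 × O: no H
  1 × C: 3 H
  1 × C: no H
  1 × O: 1 H
  Total hydrogens = 12.

12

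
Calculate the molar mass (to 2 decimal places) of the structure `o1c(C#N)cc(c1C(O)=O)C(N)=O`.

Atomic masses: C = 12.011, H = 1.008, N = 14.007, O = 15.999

180.12

Molecular formula: C7H4N2O4.
M = 7×12.011 + 4×1.008 + 2×14.007 + 4×15.999 = 180.12 g/mol.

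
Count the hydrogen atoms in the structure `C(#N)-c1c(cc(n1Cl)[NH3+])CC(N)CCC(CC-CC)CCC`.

Hydrogens are implicit in SMILES; fill each atom to its normal valence:
  8 × C: 2 H each → 16
  3 × C (aromatic): no H
  2 × C: 3 H each → 6
  2 × C: 1 H each → 2
  1 × C (aromatic): 1 H
  1 × C: no H
  1 × Cl: no H
  1 × N (charge +1): 3 H
  1 × N: 2 H
  1 × N (aromatic): no H
  1 × N: no H
  Total hydrogens = 30.

30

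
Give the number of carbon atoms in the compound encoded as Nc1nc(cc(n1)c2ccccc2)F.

The symbol for carbon appears 10 times in the SMILES. Lowercase c denotes aromatic carbon and counts toward C.

10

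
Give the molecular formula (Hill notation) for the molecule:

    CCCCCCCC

C8H18

Heavy atoms from the SMILES: 8 C.
Implicit hydrogens by atom environment:
  6 × C: 2 H each → 12
  2 × C: 3 H each → 6
  Total hydrogens = 18.
Molecular formula: C8H18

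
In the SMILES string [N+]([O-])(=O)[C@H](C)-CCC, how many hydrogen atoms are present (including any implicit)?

11

Hydrogens are implicit in SMILES; fill each atom to its normal valence:
  2 × C: 3 H each → 6
  2 × C: 2 H each → 4
  1 × C: 1 H
  1 × N (charge +1): no H
  1 × O: no H
  1 × O (charge -1): no H
  Total hydrogens = 11.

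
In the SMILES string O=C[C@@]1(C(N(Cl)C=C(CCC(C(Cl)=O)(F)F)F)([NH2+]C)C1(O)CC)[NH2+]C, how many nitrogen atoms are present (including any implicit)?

3

The symbol for nitrogen appears 3 times in the SMILES.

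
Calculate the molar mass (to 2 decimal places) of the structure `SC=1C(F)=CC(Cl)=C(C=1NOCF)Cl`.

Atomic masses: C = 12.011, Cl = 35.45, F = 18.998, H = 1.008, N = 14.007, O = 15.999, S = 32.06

260.08

Molecular formula: C7H5Cl2F2NOS.
M = 7×12.011 + 2×35.45 + 2×18.998 + 5×1.008 + 1×14.007 + 1×15.999 + 1×32.06 = 260.08 g/mol.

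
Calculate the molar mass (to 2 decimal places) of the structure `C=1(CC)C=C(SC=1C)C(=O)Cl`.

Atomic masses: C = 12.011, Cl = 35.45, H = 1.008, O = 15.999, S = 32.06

188.67

Molecular formula: C8H9ClOS.
M = 8×12.011 + 1×35.45 + 9×1.008 + 1×15.999 + 1×32.06 = 188.67 g/mol.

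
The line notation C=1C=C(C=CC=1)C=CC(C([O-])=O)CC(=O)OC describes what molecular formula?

C13H13O4-

Heavy atoms from the SMILES: 13 C, 4 O.
Implicit hydrogens by atom environment:
  5 × C (aromatic): 1 H each → 5
  3 × C: 1 H each → 3
  3 × O: no H
  2 × C: no H
  1 × C: 3 H
  1 × C: 2 H
  1 × C (aromatic): no H
  1 × O (charge -1): no H
  Total hydrogens = 13.
Net charge -1.
Molecular formula: C13H13O4-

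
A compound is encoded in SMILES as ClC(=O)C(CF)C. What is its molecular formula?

C4H6ClFO

Heavy atoms from the SMILES: 4 C, 1 Cl, 1 F, 1 O.
Implicit hydrogens by atom environment:
  1 × C: 3 H
  1 × C: 2 H
  1 × C: 1 H
  1 × C: no H
  1 × Cl: no H
  1 × F: no H
  1 × O: no H
  Total hydrogens = 6.
Molecular formula: C4H6ClFO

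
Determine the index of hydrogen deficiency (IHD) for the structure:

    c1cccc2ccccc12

Molecular formula from the SMILES: C10H8.
DoU = (2C + 2 + N − H − X)/2 = (2·10 + 2 + 0 − 8 − 0)/2 = 14/2 = 7.
(Structurally: 2 ring(s) + 5 π bond(s) = 7.)

7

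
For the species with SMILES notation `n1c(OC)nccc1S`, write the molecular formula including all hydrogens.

Heavy atoms from the SMILES: 5 C, 2 N, 1 O, 1 S.
Implicit hydrogens by atom environment:
  2 × C (aromatic): 1 H each → 2
  2 × C (aromatic): no H
  2 × N (aromatic): no H
  1 × C: 3 H
  1 × O: no H
  1 × S: 1 H
  Total hydrogens = 6.
Molecular formula: C5H6N2OS

C5H6N2OS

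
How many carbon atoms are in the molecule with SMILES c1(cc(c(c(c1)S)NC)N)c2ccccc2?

13

The symbol for carbon appears 13 times in the SMILES. Lowercase c denotes aromatic carbon and counts toward C.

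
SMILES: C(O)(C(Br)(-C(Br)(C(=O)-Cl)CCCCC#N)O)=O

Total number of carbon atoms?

9

The symbol for carbon appears 9 times in the SMILES. (Cl is a single chlorine, not C + l.)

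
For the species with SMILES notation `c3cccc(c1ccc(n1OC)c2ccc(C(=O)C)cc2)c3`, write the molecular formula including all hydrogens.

Heavy atoms from the SMILES: 19 C, 1 N, 2 O.
Implicit hydrogens by atom environment:
  11 × C (aromatic): 1 H each → 11
  5 × C (aromatic): no H
  2 × C: 3 H each → 6
  2 × O: no H
  1 × C: no H
  1 × N (aromatic): no H
  Total hydrogens = 17.
Molecular formula: C19H17NO2

C19H17NO2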